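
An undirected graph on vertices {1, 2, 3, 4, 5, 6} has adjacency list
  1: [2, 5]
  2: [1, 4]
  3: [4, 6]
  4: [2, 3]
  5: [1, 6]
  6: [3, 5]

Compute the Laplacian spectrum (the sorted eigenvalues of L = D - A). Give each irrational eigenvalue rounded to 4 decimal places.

Each diagonal entry of L is the vertex degree and each off-diagonal entry is -1 where an edge is present, 0 otherwise; in the order [1, 2, 3, 4, 5, 6] the diagonal is [2, 2, 2, 2, 2, 2]. The multiplicity of 0 as a Laplacian eigenvalue equals the number of connected components.

[0, 1, 1, 3, 3, 4]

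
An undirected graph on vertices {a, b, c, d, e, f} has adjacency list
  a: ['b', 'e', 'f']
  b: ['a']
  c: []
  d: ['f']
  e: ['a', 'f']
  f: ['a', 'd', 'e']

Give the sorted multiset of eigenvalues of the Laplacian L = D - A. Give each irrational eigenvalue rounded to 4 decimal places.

Each diagonal entry of L is the vertex degree and each off-diagonal entry is -1 where an edge is present, 0 otherwise; in the order [a, b, c, d, e, f] the diagonal is [3, 1, 0, 1, 2, 3]. The multiplicity of 0 as a Laplacian eigenvalue equals the number of connected components. The 2 zero eigenvalues correspond to the 2 connected components.

[0, 0, 0.6972, 1.3820, 3.6180, 4.3028]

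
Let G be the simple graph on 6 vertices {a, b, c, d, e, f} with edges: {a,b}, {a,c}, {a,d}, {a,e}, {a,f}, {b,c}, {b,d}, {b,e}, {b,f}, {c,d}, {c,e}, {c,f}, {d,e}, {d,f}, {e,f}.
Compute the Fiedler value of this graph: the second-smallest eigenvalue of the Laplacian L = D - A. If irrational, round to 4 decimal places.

Each diagonal entry of L is the vertex degree and each off-diagonal entry is -1 where an edge is present, 0 otherwise; in the order [a, b, c, d, e, f] the diagonal is [5, 5, 5, 5, 5, 5]. Computing the eigenvalues of L and sorting gives [0, 6, 6, 6, 6, 6]. The Fiedler value lambda_2 = 6 is strictly positive, so the graph is connected. The largest eigenvalue, 6, is at most the vertex count 6. There is one zero in the spectrum, matching the 1 component.

6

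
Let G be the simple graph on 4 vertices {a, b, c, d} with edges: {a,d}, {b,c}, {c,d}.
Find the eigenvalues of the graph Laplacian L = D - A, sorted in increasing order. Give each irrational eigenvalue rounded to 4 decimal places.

Reading degrees in the order [a, b, c, d] gives [1, 1, 2, 2]; set D = diag(1, 1, 2, 2) and form L = D - A. L is symmetric positive semidefinite, so every eigenvalue is real and nonnegative. The eigenvalues sum to 6, which equals trace(L) = 2|E|.

[0, 0.5858, 2, 3.4142]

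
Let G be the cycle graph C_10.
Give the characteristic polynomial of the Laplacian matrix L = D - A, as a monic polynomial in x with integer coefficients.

The graph has 10 vertices and degree multiset [2, 2, 2, 2, 2, 2, 2, 2, 2, 2]; D is the diagonal matrix of degrees and L = D - A. Computing det(xI - L) by cofactor expansion (or equivalently via sum-over-permutations) gives x^10 - 20x^9 + 170x^8 - 800x^7 + 2275x^6 - 4004x^5 + 4290x^4 - 2640x^3 + 825x^2 - 100x. The constant term is 0 because L is singular (the all-ones vector lies in its kernel). By the matrix-tree theorem the graph has (1/10) * product of the nonzero eigenvalues = 10 spanning trees.

x^10 - 20x^9 + 170x^8 - 800x^7 + 2275x^6 - 4004x^5 + 4290x^4 - 2640x^3 + 825x^2 - 100x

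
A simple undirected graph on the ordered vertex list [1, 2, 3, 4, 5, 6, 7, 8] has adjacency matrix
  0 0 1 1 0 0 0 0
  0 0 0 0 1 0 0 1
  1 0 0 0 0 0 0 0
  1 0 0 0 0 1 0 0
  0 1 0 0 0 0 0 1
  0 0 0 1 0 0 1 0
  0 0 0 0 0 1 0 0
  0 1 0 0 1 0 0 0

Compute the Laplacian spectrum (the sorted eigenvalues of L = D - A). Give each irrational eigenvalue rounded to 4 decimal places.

Each diagonal entry of L is the vertex degree and each off-diagonal entry is -1 where an edge is present, 0 otherwise; in the order [1, 2, 3, 4, 5, 6, 7, 8] the diagonal is [2, 2, 1, 2, 2, 2, 1, 2]. Diagonalising L (or applying a numerical eigensolver to the 8x8 matrix) gives the spectrum above. The 2 zero eigenvalues correspond to the 2 connected components.

[0, 0, 0.3820, 1.3820, 2.6180, 3, 3, 3.6180]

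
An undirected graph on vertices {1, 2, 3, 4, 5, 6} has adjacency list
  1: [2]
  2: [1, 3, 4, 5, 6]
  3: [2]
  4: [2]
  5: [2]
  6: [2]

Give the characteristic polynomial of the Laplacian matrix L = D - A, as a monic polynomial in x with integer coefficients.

x^6 - 10x^5 + 30x^4 - 40x^3 + 25x^2 - 6x

Each diagonal entry of L is the vertex degree and each off-diagonal entry is -1 where an edge is present, 0 otherwise; in the order [1, 2, 3, 4, 5, 6] the diagonal is [1, 5, 1, 1, 1, 1]. Computing det(xI - L) by cofactor expansion (or equivalently via sum-over-permutations) gives x^6 - 10x^5 + 30x^4 - 40x^3 + 25x^2 - 6x. The coefficient of x^5 equals -trace(L) = -10, matching the sum of degrees. There is one zero in the spectrum, matching the 1 component. The largest eigenvalue, 6, is at most the vertex count 6.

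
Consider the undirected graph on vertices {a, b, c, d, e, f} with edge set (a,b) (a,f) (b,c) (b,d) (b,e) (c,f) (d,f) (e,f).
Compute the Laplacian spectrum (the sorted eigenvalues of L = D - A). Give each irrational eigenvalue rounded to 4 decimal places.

[0, 2, 2, 2, 4, 6]

With the vertex order [a, b, c, d, e, f], the degrees are [2, 4, 2, 2, 2, 4], giving D = diag(2, 4, 2, 2, 2, 4) and L = D - A. Since every row of L sums to 0, the all-ones vector is in the kernel and 0 is an eigenvalue.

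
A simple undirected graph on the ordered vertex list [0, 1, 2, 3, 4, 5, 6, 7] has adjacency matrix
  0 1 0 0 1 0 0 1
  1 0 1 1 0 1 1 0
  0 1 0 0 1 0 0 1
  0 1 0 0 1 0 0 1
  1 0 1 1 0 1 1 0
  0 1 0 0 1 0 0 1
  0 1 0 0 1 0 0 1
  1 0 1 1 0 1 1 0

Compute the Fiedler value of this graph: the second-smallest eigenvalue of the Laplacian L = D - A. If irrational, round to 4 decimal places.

3

Reading degrees in the order [0, 1, 2, 3, 4, 5, 6, 7] gives [3, 5, 3, 3, 5, 3, 3, 5]; set D = diag(3, 5, 3, 3, 5, 3, 3, 5) and form L = D - A. The smallest Laplacian eigenvalue is always 0. The next one, lambda_2 = 3, measures how hard the graph is to disconnect: larger values mean better connectivity. The largest eigenvalue, 8, is at most the vertex count 8.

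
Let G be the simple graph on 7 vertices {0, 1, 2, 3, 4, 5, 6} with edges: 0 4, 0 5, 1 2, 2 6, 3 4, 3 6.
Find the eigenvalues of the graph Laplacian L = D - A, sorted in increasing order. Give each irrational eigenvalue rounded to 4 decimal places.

[0, 0.1981, 0.7530, 1.5550, 2.4450, 3.2470, 3.8019]

Reading degrees in the order [0, 1, 2, 3, 4, 5, 6] gives [2, 1, 2, 2, 2, 1, 2]; set D = diag(2, 1, 2, 2, 2, 1, 2) and form L = D - A. Diagonalising L (or applying a numerical eigensolver to the 7x7 matrix) gives the spectrum above. The eigenvalues sum to 12, which equals trace(L) = 2|E|.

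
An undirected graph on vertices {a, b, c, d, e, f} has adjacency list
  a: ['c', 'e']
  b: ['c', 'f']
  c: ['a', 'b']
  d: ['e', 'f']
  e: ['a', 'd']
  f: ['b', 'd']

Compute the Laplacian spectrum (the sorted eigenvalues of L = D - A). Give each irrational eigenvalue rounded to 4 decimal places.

Reading degrees in the order [a, b, c, d, e, f] gives [2, 2, 2, 2, 2, 2]; set D = diag(2, 2, 2, 2, 2, 2) and form L = D - A. Diagonalising L (or applying a numerical eigensolver to the 6x6 matrix) gives the spectrum above. By the matrix-tree theorem the graph has (1/6) * product of the nonzero eigenvalues = 6 spanning trees. The largest eigenvalue, 4, is at most the vertex count 6.

[0, 1, 1, 3, 3, 4]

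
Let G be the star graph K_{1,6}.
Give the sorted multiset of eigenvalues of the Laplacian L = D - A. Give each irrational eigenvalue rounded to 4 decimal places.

The graph has 7 vertices and degree multiset [6, 1, 1, 1, 1, 1, 1]; D is the diagonal matrix of degrees and L = D - A. The multiplicity of 0 as a Laplacian eigenvalue equals the number of connected components. The single zero eigenvalue shows the graph is connected. By the matrix-tree theorem the graph has (1/7) * product of the nonzero eigenvalues = 1 spanning tree.

[0, 1, 1, 1, 1, 1, 7]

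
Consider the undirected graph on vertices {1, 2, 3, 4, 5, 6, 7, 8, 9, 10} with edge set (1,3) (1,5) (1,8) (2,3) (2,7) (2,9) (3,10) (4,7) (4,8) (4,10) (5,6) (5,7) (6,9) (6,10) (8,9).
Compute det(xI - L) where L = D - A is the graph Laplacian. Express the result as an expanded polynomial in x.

With the vertex order [1, 2, 3, 4, 5, 6, 7, 8, 9, 10], the degrees are [3, 3, 3, 3, 3, 3, 3, 3, 3, 3], giving D = diag(3, 3, 3, 3, 3, 3, 3, 3, 3, 3) and L = D - A. L has integer entries, so p(x) = det(xI - L) has integer coefficients. Expanding the determinant yields x^10 - 30x^9 + 390x^8 - 2880x^7 + 13305x^6 - 39882x^5 + 77640x^4 - 94800x^3 + 66000x^2 - 20000x. Since p(0) = det(-L) = 0, x divides p(x). The eigenvalues sum to 30, which equals trace(L) = 2|E|.

x^10 - 30x^9 + 390x^8 - 2880x^7 + 13305x^6 - 39882x^5 + 77640x^4 - 94800x^3 + 66000x^2 - 20000x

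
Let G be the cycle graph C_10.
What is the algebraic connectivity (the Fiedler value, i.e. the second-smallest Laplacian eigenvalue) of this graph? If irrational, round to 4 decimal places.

0.3820

The graph has 10 vertices and degree multiset [2, 2, 2, 2, 2, 2, 2, 2, 2, 2]; D is the diagonal matrix of degrees and L = D - A. The smallest Laplacian eigenvalue is always 0. The next one, lambda_2 = 0.3820, measures how hard the graph is to disconnect: larger values mean better connectivity. By the matrix-tree theorem the graph has (1/10) * product of the nonzero eigenvalues = 10 spanning trees. There is one zero in the spectrum, matching the 1 component.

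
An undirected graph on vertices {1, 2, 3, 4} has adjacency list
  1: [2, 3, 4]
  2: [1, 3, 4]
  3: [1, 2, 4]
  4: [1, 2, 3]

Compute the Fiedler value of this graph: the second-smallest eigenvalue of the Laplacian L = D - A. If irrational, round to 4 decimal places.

4

Each diagonal entry of L is the vertex degree and each off-diagonal entry is -1 where an edge is present, 0 otherwise; in the order [1, 2, 3, 4] the diagonal is [3, 3, 3, 3]. Computing the eigenvalues of L and sorting gives [0, 4, 4, 4]. The Fiedler value lambda_2 = 4 is strictly positive, so the graph is connected. There is one zero in the spectrum, matching the 1 component. The largest eigenvalue, 4, is at most the vertex count 4.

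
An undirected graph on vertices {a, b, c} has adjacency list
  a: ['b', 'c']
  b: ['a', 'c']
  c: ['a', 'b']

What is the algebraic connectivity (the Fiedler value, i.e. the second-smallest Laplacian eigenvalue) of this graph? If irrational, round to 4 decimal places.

3

With the vertex order [a, b, c], the degrees are [2, 2, 2], giving D = diag(2, 2, 2) and L = D - A. The smallest Laplacian eigenvalue is always 0. The next one, lambda_2 = 3, measures how hard the graph is to disconnect: larger values mean better connectivity. By the matrix-tree theorem the graph has (1/3) * product of the nonzero eigenvalues = 3 spanning trees.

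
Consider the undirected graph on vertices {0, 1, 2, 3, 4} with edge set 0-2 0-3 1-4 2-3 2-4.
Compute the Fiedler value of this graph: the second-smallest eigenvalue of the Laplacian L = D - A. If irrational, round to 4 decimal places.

Reading degrees in the order [0, 1, 2, 3, 4] gives [2, 1, 3, 2, 2]; set D = diag(2, 1, 3, 2, 2) and form L = D - A. The sorted Laplacian eigenvalues are [0, 0.5188, 2.3111, 3, 4.1701]; the algebraic connectivity is the second entry, 0.5188.

0.5188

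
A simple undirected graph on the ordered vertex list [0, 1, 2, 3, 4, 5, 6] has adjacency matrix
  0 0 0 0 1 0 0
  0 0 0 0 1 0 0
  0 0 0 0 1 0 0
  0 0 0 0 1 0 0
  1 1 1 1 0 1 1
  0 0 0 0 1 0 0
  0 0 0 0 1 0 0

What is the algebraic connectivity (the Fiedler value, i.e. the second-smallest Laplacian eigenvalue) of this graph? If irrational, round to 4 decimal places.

1

Each diagonal entry of L is the vertex degree and each off-diagonal entry is -1 where an edge is present, 0 otherwise; in the order [0, 1, 2, 3, 4, 5, 6] the diagonal is [1, 1, 1, 1, 6, 1, 1]. The smallest Laplacian eigenvalue is always 0. The next one, lambda_2 = 1, measures how hard the graph is to disconnect: larger values mean better connectivity. By the matrix-tree theorem the graph has (1/7) * product of the nonzero eigenvalues = 1 spanning tree.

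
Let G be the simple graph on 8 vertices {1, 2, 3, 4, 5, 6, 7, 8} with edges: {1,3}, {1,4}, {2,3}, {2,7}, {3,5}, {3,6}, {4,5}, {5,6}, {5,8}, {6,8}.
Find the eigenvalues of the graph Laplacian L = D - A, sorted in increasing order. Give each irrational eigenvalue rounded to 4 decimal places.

[0, 0.4116, 1.1095, 2.1543, 2.7631, 3.2303, 4.6546, 5.6766]

With the vertex order [1, 2, 3, 4, 5, 6, 7, 8], the degrees are [2, 2, 4, 2, 4, 3, 1, 2], giving D = diag(2, 2, 4, 2, 4, 3, 1, 2) and L = D - A. Since every row of L sums to 0, the all-ones vector is in the kernel and 0 is an eigenvalue. The largest eigenvalue, 5.6766, is at most the vertex count 8. There is one zero in the spectrum, matching the 1 component.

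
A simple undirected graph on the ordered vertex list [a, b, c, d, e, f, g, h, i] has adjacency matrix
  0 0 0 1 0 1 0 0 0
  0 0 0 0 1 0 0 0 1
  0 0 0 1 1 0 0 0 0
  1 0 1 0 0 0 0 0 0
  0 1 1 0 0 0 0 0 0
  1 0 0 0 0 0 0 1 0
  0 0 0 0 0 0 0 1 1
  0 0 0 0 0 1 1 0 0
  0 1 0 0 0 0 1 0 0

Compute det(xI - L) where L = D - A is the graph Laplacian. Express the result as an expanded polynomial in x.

x^9 - 18x^8 + 135x^7 - 546x^6 + 1287x^5 - 1782x^4 + 1386x^3 - 540x^2 + 81x

Each diagonal entry of L is the vertex degree and each off-diagonal entry is -1 where an edge is present, 0 otherwise; in the order [a, b, c, d, e, f, g, h, i] the diagonal is [2, 2, 2, 2, 2, 2, 2, 2, 2]. L has integer entries, so p(x) = det(xI - L) has integer coefficients. Expanding the determinant yields x^9 - 18x^8 + 135x^7 - 546x^6 + 1287x^5 - 1782x^4 + 1386x^3 - 540x^2 + 81x. The constant term is 0 because L is singular (the all-ones vector lies in its kernel). There is one zero in the spectrum, matching the 1 component.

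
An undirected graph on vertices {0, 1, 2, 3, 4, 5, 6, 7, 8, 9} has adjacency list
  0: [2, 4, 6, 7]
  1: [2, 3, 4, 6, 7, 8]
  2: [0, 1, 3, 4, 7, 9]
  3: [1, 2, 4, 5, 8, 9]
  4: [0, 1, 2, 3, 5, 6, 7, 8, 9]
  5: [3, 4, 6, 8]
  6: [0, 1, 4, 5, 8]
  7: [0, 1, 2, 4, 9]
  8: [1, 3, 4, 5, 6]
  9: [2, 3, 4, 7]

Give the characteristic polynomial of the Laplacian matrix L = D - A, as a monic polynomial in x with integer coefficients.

x^10 - 54x^9 + 1275x^8 - 17268x^7 + 147743x^6 - 827440x^5 + 3030219x^4 - 6988134x^3 + 9194307x^2 - 5248670x

With the vertex order [0, 1, 2, 3, 4, 5, 6, 7, 8, 9], the degrees are [4, 6, 6, 6, 9, 4, 5, 5, 5, 4], giving D = diag(4, 6, 6, 6, 9, 4, 5, 5, 5, 4) and L = D - A. Computing det(xI - L) by cofactor expansion (or equivalently via sum-over-permutations) gives x^10 - 54x^9 + 1275x^8 - 17268x^7 + 147743x^6 - 827440x^5 + 3030219x^4 - 6988134x^3 + 9194307x^2 - 5248670x. The constant term is 0 because L is singular (the all-ones vector lies in its kernel). There is one zero in the spectrum, matching the 1 component. The largest eigenvalue, 10, is at most the vertex count 10.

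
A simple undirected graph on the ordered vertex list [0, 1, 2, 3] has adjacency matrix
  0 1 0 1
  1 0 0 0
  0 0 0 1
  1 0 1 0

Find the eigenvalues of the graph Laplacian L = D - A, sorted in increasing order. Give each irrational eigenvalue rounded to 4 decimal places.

[0, 0.5858, 2, 3.4142]

Each diagonal entry of L is the vertex degree and each off-diagonal entry is -1 where an edge is present, 0 otherwise; in the order [0, 1, 2, 3] the diagonal is [2, 1, 1, 2]. The multiplicity of 0 as a Laplacian eigenvalue equals the number of connected components. The single zero eigenvalue shows the graph is connected. There is one zero in the spectrum, matching the 1 component. By the matrix-tree theorem the graph has (1/4) * product of the nonzero eigenvalues = 1 spanning tree.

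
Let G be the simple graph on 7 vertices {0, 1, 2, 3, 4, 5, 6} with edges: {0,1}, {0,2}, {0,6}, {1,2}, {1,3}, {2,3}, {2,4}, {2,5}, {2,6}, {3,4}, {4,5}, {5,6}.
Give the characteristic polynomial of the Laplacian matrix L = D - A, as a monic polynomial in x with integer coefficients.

Reading degrees in the order [0, 1, 2, 3, 4, 5, 6] gives [3, 3, 6, 3, 3, 3, 3]; set D = diag(3, 3, 6, 3, 3, 3, 3) and form L = D - A. L has integer entries, so p(x) = det(xI - L) has integer coefficients. Expanding the determinant yields x^7 - 24x^6 + 231x^5 - 1140x^4 + 3036x^3 - 4128x^2 + 2240x. The constant term is 0 because L is singular (the all-ones vector lies in its kernel).

x^7 - 24x^6 + 231x^5 - 1140x^4 + 3036x^3 - 4128x^2 + 2240x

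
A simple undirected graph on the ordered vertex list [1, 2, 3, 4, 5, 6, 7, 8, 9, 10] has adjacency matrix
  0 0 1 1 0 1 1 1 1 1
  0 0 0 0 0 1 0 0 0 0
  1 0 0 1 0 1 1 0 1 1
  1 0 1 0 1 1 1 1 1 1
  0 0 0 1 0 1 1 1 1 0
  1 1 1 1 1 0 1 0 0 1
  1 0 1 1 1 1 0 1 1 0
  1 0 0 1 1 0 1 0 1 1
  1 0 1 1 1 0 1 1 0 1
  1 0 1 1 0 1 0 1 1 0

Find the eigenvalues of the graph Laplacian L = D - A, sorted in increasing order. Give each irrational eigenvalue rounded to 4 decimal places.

With the vertex order [1, 2, 3, 4, 5, 6, 7, 8, 9, 10], the degrees are [7, 1, 6, 8, 5, 7, 7, 6, 7, 6], giving D = diag(7, 1, 6, 8, 5, 7, 7, 6, 7, 6) and L = D - A. The multiplicity of 0 as a Laplacian eigenvalue equals the number of connected components. The largest eigenvalue, 9.1671, is at most the vertex count 10.

[0, 0.9573, 4.6660, 5.8787, 6.6936, 7.2368, 8, 8.4241, 8.9765, 9.1671]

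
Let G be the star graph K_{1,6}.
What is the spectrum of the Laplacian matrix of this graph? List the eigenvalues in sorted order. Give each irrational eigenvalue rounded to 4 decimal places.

The graph has 7 vertices and degree multiset [6, 1, 1, 1, 1, 1, 1]; D is the diagonal matrix of degrees and L = D - A. L is symmetric positive semidefinite, so every eigenvalue is real and nonnegative. The single zero eigenvalue shows the graph is connected. There is one zero in the spectrum, matching the 1 component.

[0, 1, 1, 1, 1, 1, 7]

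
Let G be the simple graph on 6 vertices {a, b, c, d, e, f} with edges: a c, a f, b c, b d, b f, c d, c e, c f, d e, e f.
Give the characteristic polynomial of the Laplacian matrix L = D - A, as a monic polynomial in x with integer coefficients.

x^6 - 20x^5 + 154x^4 - 568x^3 + 999x^2 - 666x

Each diagonal entry of L is the vertex degree and each off-diagonal entry is -1 where an edge is present, 0 otherwise; in the order [a, b, c, d, e, f] the diagonal is [2, 3, 5, 3, 3, 4]. Computing det(xI - L) by cofactor expansion (or equivalently via sum-over-permutations) gives x^6 - 20x^5 + 154x^4 - 568x^3 + 999x^2 - 666x. The constant term is 0 because L is singular (the all-ones vector lies in its kernel). There is one zero in the spectrum, matching the 1 component.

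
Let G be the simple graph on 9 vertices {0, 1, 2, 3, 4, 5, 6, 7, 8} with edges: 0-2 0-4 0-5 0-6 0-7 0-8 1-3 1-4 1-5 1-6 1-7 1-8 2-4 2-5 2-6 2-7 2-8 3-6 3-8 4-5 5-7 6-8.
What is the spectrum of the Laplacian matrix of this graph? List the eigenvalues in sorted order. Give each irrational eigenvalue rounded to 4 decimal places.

Reading degrees in the order [0, 1, 2, 3, 4, 5, 6, 7, 8] gives [6, 6, 6, 3, 4, 5, 5, 4, 5]; set D = diag(6, 6, 6, 3, 4, 5, 5, 4, 5) and form L = D - A. The multiplicity of 0 as a Laplacian eigenvalue equals the number of connected components. There is one zero in the spectrum, matching the 1 component.

[0, 2.1965, 4, 4.3757, 6, 6, 6, 7, 8.4279]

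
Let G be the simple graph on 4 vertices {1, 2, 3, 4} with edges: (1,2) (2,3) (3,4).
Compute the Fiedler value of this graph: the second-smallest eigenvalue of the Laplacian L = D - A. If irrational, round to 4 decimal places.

Reading degrees in the order [1, 2, 3, 4] gives [1, 2, 2, 1]; set D = diag(1, 2, 2, 1) and form L = D - A. Computing the eigenvalues of L and sorting gives [0, 0.5858, 2, 3.4142]. The Fiedler value lambda_2 = 0.5858 is strictly positive, so the graph is connected.

0.5858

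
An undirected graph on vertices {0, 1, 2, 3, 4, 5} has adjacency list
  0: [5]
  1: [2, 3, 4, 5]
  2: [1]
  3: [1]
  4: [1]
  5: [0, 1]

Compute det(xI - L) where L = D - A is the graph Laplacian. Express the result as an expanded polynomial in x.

Reading degrees in the order [0, 1, 2, 3, 4, 5] gives [1, 4, 1, 1, 1, 2]; set D = diag(1, 4, 1, 1, 1, 2) and form L = D - A. L has integer entries, so p(x) = det(xI - L) has integer coefficients. Expanding the determinant yields x^6 - 10x^5 + 33x^4 - 46x^3 + 28x^2 - 6x. The coefficient of x^5 equals -trace(L) = -10, matching the sum of degrees. The eigenvalues sum to 10, which equals trace(L) = 2|E|.

x^6 - 10x^5 + 33x^4 - 46x^3 + 28x^2 - 6x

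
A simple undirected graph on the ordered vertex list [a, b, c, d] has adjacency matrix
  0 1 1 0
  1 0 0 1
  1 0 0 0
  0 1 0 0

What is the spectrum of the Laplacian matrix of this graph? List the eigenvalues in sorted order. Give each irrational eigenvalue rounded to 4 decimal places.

[0, 0.5858, 2, 3.4142]

Each diagonal entry of L is the vertex degree and each off-diagonal entry is -1 where an edge is present, 0 otherwise; in the order [a, b, c, d] the diagonal is [2, 2, 1, 1]. The multiplicity of 0 as a Laplacian eigenvalue equals the number of connected components. By the matrix-tree theorem the graph has (1/4) * product of the nonzero eigenvalues = 1 spanning tree. There is one zero in the spectrum, matching the 1 component.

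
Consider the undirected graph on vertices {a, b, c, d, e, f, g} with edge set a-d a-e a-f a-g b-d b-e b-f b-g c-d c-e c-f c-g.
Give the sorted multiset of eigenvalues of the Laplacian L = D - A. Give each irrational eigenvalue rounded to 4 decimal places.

[0, 3, 3, 3, 4, 4, 7]

Each diagonal entry of L is the vertex degree and each off-diagonal entry is -1 where an edge is present, 0 otherwise; in the order [a, b, c, d, e, f, g] the diagonal is [4, 4, 4, 3, 3, 3, 3]. Diagonalising L (or applying a numerical eigensolver to the 7x7 matrix) gives the spectrum above. The eigenvalues sum to 24, which equals trace(L) = 2|E|.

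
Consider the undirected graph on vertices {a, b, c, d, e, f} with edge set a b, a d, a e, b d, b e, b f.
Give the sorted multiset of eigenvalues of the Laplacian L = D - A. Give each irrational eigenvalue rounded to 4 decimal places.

Each diagonal entry of L is the vertex degree and each off-diagonal entry is -1 where an edge is present, 0 otherwise; in the order [a, b, c, d, e, f] the diagonal is [3, 4, 0, 2, 2, 1]. L is symmetric positive semidefinite, so every eigenvalue is real and nonnegative. The 2 zero eigenvalues correspond to the 2 connected components. The largest eigenvalue, 5, is at most the vertex count 6.

[0, 0, 1, 2, 4, 5]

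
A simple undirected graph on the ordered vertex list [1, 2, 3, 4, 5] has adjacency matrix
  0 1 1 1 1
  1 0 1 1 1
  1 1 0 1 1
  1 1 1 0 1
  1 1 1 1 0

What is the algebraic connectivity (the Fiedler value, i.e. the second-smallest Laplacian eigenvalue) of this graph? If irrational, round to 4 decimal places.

With the vertex order [1, 2, 3, 4, 5], the degrees are [4, 4, 4, 4, 4], giving D = diag(4, 4, 4, 4, 4) and L = D - A. The sorted Laplacian eigenvalues are [0, 5, 5, 5, 5]; the algebraic connectivity is the second entry, 5. The largest eigenvalue, 5, is at most the vertex count 5. By the matrix-tree theorem the graph has (1/5) * product of the nonzero eigenvalues = 125 spanning trees.

5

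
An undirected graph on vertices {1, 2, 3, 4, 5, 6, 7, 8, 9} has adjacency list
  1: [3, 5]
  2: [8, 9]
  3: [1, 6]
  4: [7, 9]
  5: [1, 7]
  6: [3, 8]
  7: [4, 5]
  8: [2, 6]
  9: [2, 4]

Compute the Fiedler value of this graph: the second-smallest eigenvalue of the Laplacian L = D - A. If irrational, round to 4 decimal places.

0.4679

Reading degrees in the order [1, 2, 3, 4, 5, 6, 7, 8, 9] gives [2, 2, 2, 2, 2, 2, 2, 2, 2]; set D = diag(2, 2, 2, 2, 2, 2, 2, 2, 2) and form L = D - A. Computing the eigenvalues of L and sorting gives [0, 0.4679, 0.4679, 1.6527, 1.6527, 3, 3, 3.8794, 3.8794]. The Fiedler value lambda_2 = 0.4679 is strictly positive, so the graph is connected. By the matrix-tree theorem the graph has (1/9) * product of the nonzero eigenvalues = 9 spanning trees. There is one zero in the spectrum, matching the 1 component.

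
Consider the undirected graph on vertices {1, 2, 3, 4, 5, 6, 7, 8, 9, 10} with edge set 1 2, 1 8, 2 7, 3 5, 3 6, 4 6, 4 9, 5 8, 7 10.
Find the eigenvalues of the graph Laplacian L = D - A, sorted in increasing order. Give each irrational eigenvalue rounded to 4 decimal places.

Reading degrees in the order [1, 2, 3, 4, 5, 6, 7, 8, 9, 10] gives [2, 2, 2, 2, 2, 2, 2, 2, 1, 1]; set D = diag(2, 2, 2, 2, 2, 2, 2, 2, 1, 1) and form L = D - A. Diagonalising L (or applying a numerical eigensolver to the 10x10 matrix) gives the spectrum above. By the matrix-tree theorem the graph has (1/10) * product of the nonzero eigenvalues = 1 spanning tree.

[0, 0.0979, 0.3820, 0.8244, 1.3820, 2, 2.6180, 3.1756, 3.6180, 3.9021]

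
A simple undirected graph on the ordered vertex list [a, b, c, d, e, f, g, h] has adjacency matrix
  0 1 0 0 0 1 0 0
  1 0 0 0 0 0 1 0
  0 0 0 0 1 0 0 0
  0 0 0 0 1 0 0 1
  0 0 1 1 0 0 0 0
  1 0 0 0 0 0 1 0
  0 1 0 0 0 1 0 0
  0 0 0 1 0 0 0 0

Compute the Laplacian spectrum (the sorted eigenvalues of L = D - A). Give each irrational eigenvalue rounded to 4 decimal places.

[0, 0, 0.5858, 2, 2, 2, 3.4142, 4]

Reading degrees in the order [a, b, c, d, e, f, g, h] gives [2, 2, 1, 2, 2, 2, 2, 1]; set D = diag(2, 2, 1, 2, 2, 2, 2, 1) and form L = D - A. Diagonalising L (or applying a numerical eigensolver to the 8x8 matrix) gives the spectrum above. The 2 zero eigenvalues correspond to the 2 connected components.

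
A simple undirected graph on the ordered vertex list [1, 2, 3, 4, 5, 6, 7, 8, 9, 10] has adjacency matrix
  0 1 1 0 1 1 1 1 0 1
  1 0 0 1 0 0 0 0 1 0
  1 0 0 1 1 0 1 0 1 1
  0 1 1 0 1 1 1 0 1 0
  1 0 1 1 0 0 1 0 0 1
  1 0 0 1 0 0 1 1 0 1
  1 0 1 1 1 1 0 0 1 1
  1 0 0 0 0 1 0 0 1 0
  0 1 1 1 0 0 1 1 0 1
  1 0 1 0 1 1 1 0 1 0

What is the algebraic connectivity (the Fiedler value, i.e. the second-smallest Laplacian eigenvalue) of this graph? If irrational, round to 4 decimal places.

2.6717

Reading degrees in the order [1, 2, 3, 4, 5, 6, 7, 8, 9, 10] gives [7, 3, 6, 6, 5, 5, 7, 3, 6, 6]; set D = diag(7, 3, 6, 6, 5, 5, 7, 3, 6, 6) and form L = D - A. The sorted Laplacian eigenvalues are [0, 2.6717, 2.9103, 5, 5.4826, 5.8789, 7, 7.8323, 8.3995, 8.8247]; the algebraic connectivity is the second entry, 2.6717. There is one zero in the spectrum, matching the 1 component.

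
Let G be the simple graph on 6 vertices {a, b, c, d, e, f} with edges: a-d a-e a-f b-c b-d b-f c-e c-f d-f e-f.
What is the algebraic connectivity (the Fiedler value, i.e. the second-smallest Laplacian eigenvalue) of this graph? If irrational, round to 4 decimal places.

2.3820

Each diagonal entry of L is the vertex degree and each off-diagonal entry is -1 where an edge is present, 0 otherwise; in the order [a, b, c, d, e, f] the diagonal is [3, 3, 3, 3, 3, 5]. Computing the eigenvalues of L and sorting gives [0, 2.3820, 2.3820, 4.6180, 4.6180, 6]. The Fiedler value lambda_2 = 2.3820 is strictly positive, so the graph is connected.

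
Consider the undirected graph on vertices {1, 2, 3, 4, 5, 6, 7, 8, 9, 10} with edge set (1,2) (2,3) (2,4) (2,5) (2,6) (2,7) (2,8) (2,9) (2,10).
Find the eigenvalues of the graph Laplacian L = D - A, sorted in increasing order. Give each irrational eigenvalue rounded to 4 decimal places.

Each diagonal entry of L is the vertex degree and each off-diagonal entry is -1 where an edge is present, 0 otherwise; in the order [1, 2, 3, 4, 5, 6, 7, 8, 9, 10] the diagonal is [1, 9, 1, 1, 1, 1, 1, 1, 1, 1]. Diagonalising L (or applying a numerical eigensolver to the 10x10 matrix) gives the spectrum above. There is one zero in the spectrum, matching the 1 component. The eigenvalues sum to 18, which equals trace(L) = 2|E|.

[0, 1, 1, 1, 1, 1, 1, 1, 1, 10]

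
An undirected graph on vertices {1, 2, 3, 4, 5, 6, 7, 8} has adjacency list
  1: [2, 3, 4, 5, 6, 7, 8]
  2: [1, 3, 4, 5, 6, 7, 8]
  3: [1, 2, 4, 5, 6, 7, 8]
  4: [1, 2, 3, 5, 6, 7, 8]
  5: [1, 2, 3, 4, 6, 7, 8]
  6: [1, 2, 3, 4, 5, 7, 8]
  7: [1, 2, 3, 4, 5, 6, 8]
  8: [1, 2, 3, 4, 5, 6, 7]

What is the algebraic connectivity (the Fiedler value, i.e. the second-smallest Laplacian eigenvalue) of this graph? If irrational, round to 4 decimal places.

8

Each diagonal entry of L is the vertex degree and each off-diagonal entry is -1 where an edge is present, 0 otherwise; in the order [1, 2, 3, 4, 5, 6, 7, 8] the diagonal is [7, 7, 7, 7, 7, 7, 7, 7]. The smallest Laplacian eigenvalue is always 0. The next one, lambda_2 = 8, measures how hard the graph is to disconnect: larger values mean better connectivity. By the matrix-tree theorem the graph has (1/8) * product of the nonzero eigenvalues = 262144 spanning trees. The eigenvalues sum to 56, which equals trace(L) = 2|E|.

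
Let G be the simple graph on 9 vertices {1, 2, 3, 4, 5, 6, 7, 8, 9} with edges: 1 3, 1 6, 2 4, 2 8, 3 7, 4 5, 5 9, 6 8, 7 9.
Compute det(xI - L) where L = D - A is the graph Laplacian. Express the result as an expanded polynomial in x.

x^9 - 18x^8 + 135x^7 - 546x^6 + 1287x^5 - 1782x^4 + 1386x^3 - 540x^2 + 81x

Each diagonal entry of L is the vertex degree and each off-diagonal entry is -1 where an edge is present, 0 otherwise; in the order [1, 2, 3, 4, 5, 6, 7, 8, 9] the diagonal is [2, 2, 2, 2, 2, 2, 2, 2, 2]. L has integer entries, so p(x) = det(xI - L) has integer coefficients. Expanding the determinant yields x^9 - 18x^8 + 135x^7 - 546x^6 + 1287x^5 - 1782x^4 + 1386x^3 - 540x^2 + 81x. The constant term is 0 because L is singular (the all-ones vector lies in its kernel). The eigenvalues sum to 18, which equals trace(L) = 2|E|.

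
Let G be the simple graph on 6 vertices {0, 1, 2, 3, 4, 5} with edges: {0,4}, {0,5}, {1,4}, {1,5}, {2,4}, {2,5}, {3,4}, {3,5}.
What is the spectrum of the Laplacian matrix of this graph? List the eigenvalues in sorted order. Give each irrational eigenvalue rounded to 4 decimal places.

Each diagonal entry of L is the vertex degree and each off-diagonal entry is -1 where an edge is present, 0 otherwise; in the order [0, 1, 2, 3, 4, 5] the diagonal is [2, 2, 2, 2, 4, 4]. The multiplicity of 0 as a Laplacian eigenvalue equals the number of connected components. The single zero eigenvalue shows the graph is connected. By the matrix-tree theorem the graph has (1/6) * product of the nonzero eigenvalues = 32 spanning trees. The eigenvalues sum to 16, which equals trace(L) = 2|E|.

[0, 2, 2, 2, 4, 6]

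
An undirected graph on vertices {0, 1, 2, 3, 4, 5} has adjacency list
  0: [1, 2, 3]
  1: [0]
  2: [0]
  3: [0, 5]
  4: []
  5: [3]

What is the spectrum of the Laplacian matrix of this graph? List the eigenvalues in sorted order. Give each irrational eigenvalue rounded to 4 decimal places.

With the vertex order [0, 1, 2, 3, 4, 5], the degrees are [3, 1, 1, 2, 0, 1], giving D = diag(3, 1, 1, 2, 0, 1) and L = D - A. Diagonalising L (or applying a numerical eigensolver to the 6x6 matrix) gives the spectrum above. The 2 zero eigenvalues correspond to the 2 connected components. There are 2 zeros in the spectrum, matching the 2 components. The eigenvalues sum to 8, which equals trace(L) = 2|E|.

[0, 0, 0.5188, 1, 2.3111, 4.1701]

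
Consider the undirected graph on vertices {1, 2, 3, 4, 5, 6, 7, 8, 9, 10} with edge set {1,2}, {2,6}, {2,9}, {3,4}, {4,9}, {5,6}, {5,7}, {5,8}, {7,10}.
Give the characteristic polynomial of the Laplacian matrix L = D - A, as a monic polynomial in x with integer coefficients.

Each diagonal entry of L is the vertex degree and each off-diagonal entry is -1 where an edge is present, 0 otherwise; in the order [1, 2, 3, 4, 5, 6, 7, 8, 9, 10] the diagonal is [1, 3, 1, 2, 3, 2, 2, 1, 2, 1]. L has integer entries, so p(x) = det(xI - L) has integer coefficients. Expanding the determinant yields x^10 - 18x^9 + 134x^8 - 536x^7 + 1254x^6 - 1752x^5 + 1432x^4 - 642x^3 + 138x^2 - 10x. The coefficient of x^9 equals -trace(L) = -18, matching the sum of degrees. The eigenvalues sum to 18, which equals trace(L) = 2|E|. The largest eigenvalue, 4.5340, is at most the vertex count 10.

x^10 - 18x^9 + 134x^8 - 536x^7 + 1254x^6 - 1752x^5 + 1432x^4 - 642x^3 + 138x^2 - 10x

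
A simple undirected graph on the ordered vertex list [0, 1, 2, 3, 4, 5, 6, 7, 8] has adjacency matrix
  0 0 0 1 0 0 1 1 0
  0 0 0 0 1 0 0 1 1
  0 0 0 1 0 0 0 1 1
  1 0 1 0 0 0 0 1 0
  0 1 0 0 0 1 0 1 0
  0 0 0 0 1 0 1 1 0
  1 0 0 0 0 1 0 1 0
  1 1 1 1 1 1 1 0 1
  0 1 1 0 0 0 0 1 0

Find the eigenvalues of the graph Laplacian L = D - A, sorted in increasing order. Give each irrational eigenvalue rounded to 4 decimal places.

Each diagonal entry of L is the vertex degree and each off-diagonal entry is -1 where an edge is present, 0 otherwise; in the order [0, 1, 2, 3, 4, 5, 6, 7, 8] the diagonal is [3, 3, 3, 3, 3, 3, 3, 8, 3]. L is symmetric positive semidefinite, so every eigenvalue is real and nonnegative. The eigenvalues sum to 32, which equals trace(L) = 2|E|. The largest eigenvalue, 9, is at most the vertex count 9.

[0, 1.5858, 1.5858, 3, 3, 4.4142, 4.4142, 5, 9]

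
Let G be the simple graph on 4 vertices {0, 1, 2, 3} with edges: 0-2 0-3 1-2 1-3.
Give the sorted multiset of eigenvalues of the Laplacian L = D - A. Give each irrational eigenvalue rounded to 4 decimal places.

[0, 2, 2, 4]

Reading degrees in the order [0, 1, 2, 3] gives [2, 2, 2, 2]; set D = diag(2, 2, 2, 2) and form L = D - A. L is symmetric positive semidefinite, so every eigenvalue is real and nonnegative. By the matrix-tree theorem the graph has (1/4) * product of the nonzero eigenvalues = 4 spanning trees.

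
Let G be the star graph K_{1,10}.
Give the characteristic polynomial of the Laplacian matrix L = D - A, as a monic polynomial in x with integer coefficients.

The graph has 11 vertices and degree multiset [10, 1, 1, 1, 1, 1, 1, 1, 1, 1, 1]; D is the diagonal matrix of degrees and L = D - A. The eigenvalues of L are [0, 1, 1, 1, 1, 1, 1, 1, 1, 1, 11]; the characteristic polynomial is the product of (x - lambda_i), which multiplies out to x^11 - 20x^10 + 135x^9 - 480x^8 + 1050x^7 - 1512x^6 + 1470x^5 - 960x^4 + 405x^3 - 100x^2 + 11x. Since p(0) = det(-L) = 0, x divides p(x). There is one zero in the spectrum, matching the 1 component. The eigenvalues sum to 20, which equals trace(L) = 2|E|.

x^11 - 20x^10 + 135x^9 - 480x^8 + 1050x^7 - 1512x^6 + 1470x^5 - 960x^4 + 405x^3 - 100x^2 + 11x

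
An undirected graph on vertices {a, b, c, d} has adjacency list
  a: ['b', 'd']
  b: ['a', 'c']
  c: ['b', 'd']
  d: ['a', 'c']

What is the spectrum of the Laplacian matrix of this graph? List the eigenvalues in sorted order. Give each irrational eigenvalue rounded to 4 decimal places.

[0, 2, 2, 4]

Each diagonal entry of L is the vertex degree and each off-diagonal entry is -1 where an edge is present, 0 otherwise; in the order [a, b, c, d] the diagonal is [2, 2, 2, 2]. Since every row of L sums to 0, the all-ones vector is in the kernel and 0 is an eigenvalue. The largest eigenvalue, 4, is at most the vertex count 4.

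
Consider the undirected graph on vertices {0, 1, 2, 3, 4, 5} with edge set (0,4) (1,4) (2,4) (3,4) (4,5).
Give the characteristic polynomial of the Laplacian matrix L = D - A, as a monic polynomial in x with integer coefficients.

x^6 - 10x^5 + 30x^4 - 40x^3 + 25x^2 - 6x

Reading degrees in the order [0, 1, 2, 3, 4, 5] gives [1, 1, 1, 1, 5, 1]; set D = diag(1, 1, 1, 1, 5, 1) and form L = D - A. L has integer entries, so p(x) = det(xI - L) has integer coefficients. Expanding the determinant yields x^6 - 10x^5 + 30x^4 - 40x^3 + 25x^2 - 6x. Since p(0) = det(-L) = 0, x divides p(x). The largest eigenvalue, 6, is at most the vertex count 6.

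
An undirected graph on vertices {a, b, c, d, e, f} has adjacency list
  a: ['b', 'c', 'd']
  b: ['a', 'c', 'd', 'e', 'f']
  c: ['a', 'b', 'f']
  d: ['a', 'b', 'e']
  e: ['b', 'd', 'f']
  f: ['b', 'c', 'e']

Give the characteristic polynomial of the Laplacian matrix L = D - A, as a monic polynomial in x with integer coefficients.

x^6 - 20x^5 + 155x^4 - 580x^3 + 1045x^2 - 726x

Each diagonal entry of L is the vertex degree and each off-diagonal entry is -1 where an edge is present, 0 otherwise; in the order [a, b, c, d, e, f] the diagonal is [3, 5, 3, 3, 3, 3]. L has integer entries, so p(x) = det(xI - L) has integer coefficients. Expanding the determinant yields x^6 - 20x^5 + 155x^4 - 580x^3 + 1045x^2 - 726x. The coefficient of x^5 equals -trace(L) = -20, matching the sum of degrees. The eigenvalues sum to 20, which equals trace(L) = 2|E|. The largest eigenvalue, 6, is at most the vertex count 6.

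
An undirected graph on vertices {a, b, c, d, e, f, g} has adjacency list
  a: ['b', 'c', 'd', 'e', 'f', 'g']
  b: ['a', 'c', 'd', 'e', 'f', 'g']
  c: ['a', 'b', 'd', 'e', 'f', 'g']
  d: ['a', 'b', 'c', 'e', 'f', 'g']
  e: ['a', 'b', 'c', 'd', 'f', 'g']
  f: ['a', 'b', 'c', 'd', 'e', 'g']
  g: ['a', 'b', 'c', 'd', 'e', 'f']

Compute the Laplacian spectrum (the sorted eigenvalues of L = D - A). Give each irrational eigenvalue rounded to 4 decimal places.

[0, 7, 7, 7, 7, 7, 7]

Reading degrees in the order [a, b, c, d, e, f, g] gives [6, 6, 6, 6, 6, 6, 6]; set D = diag(6, 6, 6, 6, 6, 6, 6) and form L = D - A. The multiplicity of 0 as a Laplacian eigenvalue equals the number of connected components.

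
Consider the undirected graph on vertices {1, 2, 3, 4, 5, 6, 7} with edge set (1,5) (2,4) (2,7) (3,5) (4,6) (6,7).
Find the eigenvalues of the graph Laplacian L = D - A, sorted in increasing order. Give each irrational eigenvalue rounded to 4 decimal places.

[0, 0, 1, 2, 2, 3, 4]

Reading degrees in the order [1, 2, 3, 4, 5, 6, 7] gives [1, 2, 1, 2, 2, 2, 2]; set D = diag(1, 2, 1, 2, 2, 2, 2) and form L = D - A. Since every row of L sums to 0, the all-ones vector is in the kernel and 0 is an eigenvalue. The 2 zero eigenvalues correspond to the 2 connected components. The eigenvalues sum to 12, which equals trace(L) = 2|E|. The largest eigenvalue, 4, is at most the vertex count 7.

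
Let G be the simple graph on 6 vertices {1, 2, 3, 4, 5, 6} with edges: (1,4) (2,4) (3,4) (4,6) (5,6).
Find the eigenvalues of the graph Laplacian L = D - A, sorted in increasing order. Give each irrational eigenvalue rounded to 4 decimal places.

Reading degrees in the order [1, 2, 3, 4, 5, 6] gives [1, 1, 1, 4, 1, 2]; set D = diag(1, 1, 1, 4, 1, 2) and form L = D - A. Diagonalising L (or applying a numerical eigensolver to the 6x6 matrix) gives the spectrum above.

[0, 0.4859, 1, 1, 2.4280, 5.0861]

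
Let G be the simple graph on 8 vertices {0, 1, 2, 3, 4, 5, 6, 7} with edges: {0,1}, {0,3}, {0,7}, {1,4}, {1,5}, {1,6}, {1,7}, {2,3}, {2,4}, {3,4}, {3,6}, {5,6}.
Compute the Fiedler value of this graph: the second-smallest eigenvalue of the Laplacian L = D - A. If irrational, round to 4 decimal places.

1.0746

Each diagonal entry of L is the vertex degree and each off-diagonal entry is -1 where an edge is present, 0 otherwise; in the order [0, 1, 2, 3, 4, 5, 6, 7] the diagonal is [3, 5, 2, 4, 3, 2, 3, 2]. The smallest Laplacian eigenvalue is always 0. The next one, lambda_2 = 1.0746, measures how hard the graph is to disconnect: larger values mean better connectivity. The eigenvalues sum to 24, which equals trace(L) = 2|E|.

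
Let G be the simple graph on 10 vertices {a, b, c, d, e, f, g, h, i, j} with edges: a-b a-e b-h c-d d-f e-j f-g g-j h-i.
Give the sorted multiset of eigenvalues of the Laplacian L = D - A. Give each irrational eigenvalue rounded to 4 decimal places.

[0, 0.0979, 0.3820, 0.8244, 1.3820, 2, 2.6180, 3.1756, 3.6180, 3.9021]

Each diagonal entry of L is the vertex degree and each off-diagonal entry is -1 where an edge is present, 0 otherwise; in the order [a, b, c, d, e, f, g, h, i, j] the diagonal is [2, 2, 1, 2, 2, 2, 2, 2, 1, 2]. The multiplicity of 0 as a Laplacian eigenvalue equals the number of connected components. The single zero eigenvalue shows the graph is connected.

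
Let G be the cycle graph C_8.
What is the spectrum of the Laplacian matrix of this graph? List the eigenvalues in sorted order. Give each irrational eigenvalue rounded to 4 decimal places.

[0, 0.5858, 0.5858, 2, 2, 3.4142, 3.4142, 4]

The graph has 8 vertices and degree multiset [2, 2, 2, 2, 2, 2, 2, 2]; D is the diagonal matrix of degrees and L = D - A. L is symmetric positive semidefinite, so every eigenvalue is real and nonnegative. By the matrix-tree theorem the graph has (1/8) * product of the nonzero eigenvalues = 8 spanning trees.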